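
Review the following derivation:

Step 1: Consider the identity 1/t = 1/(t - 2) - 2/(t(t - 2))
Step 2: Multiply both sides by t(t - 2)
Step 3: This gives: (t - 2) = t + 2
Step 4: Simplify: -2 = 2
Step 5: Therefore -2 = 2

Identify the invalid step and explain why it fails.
Step 3: This gives: (t - 2) = t + 2

Step 3 makes a sign error when clearing denominators. Multiplying -2/(t(t - 2)) by t(t - 2) gives -2, not +2. The correct result is (t - 2) = t - 2, which is trivially true, not (t - 2) = t + 2. (Step 1 is a valid identity: 1/(t - 2) - 2/(t(t - 2)) = (t - 2)/(t(t - 2)) = 1/t.)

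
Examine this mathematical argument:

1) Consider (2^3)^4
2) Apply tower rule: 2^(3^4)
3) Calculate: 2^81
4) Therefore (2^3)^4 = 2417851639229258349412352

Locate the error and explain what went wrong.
Step 2: Apply tower rule: 2^(3^4)

Step 2 incorrectly states that (a^b)^c = a^(b^c). The correct rule is (a^b)^c = a^(b×c). The actual value is (2^3)^4 = 2^12 = 4096, not 2^81 = 2417851639229258349412352.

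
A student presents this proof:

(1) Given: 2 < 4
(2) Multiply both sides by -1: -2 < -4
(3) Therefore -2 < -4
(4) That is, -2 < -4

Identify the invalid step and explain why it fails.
Step 2: Multiply both sides by -1: -2 < -4

Step 2 multiplies both sides by -1 but fails to reverse the inequality sign. When multiplying (or dividing) an inequality by a negative number, the direction must be reversed. Since 2 < 4, we should get -2 > -4, i.e., -2 > -4.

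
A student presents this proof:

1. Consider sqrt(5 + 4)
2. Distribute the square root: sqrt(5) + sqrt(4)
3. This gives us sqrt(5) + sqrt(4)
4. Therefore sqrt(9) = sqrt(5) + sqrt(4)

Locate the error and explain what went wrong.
Step 2: Distribute the square root: sqrt(5) + sqrt(4)

Step 2 incorrectly 'distributes' the square root over addition. The square root function does not distribute: sqrt(a + b) ≠ sqrt(a) + sqrt(b). In fact, sqrt(5 + 4) = sqrt(9) ≈ 3.0000, while sqrt(5) + sqrt(4) ≈ 4.2361.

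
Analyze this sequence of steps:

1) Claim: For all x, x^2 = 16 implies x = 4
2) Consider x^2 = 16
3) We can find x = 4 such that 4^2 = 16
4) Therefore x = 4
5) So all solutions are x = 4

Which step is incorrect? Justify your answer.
Step 4: Therefore x = 4

Step 4 incorrectly concludes that x = 4 is the only solution. The proof shows that x = 4 is A solution (existence), but does not show it is the ONLY solution (uniqueness). In fact, x = -4 is also a solution since (-4)^2 = 16. Finding one solution doesn't prove there are no others.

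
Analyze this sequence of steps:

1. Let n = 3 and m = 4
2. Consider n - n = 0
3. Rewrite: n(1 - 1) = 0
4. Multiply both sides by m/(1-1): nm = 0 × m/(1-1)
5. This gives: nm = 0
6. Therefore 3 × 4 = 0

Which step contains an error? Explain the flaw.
Step 4: Multiply both sides by m/(1-1): nm = 0 × m/(1-1)

Step 4 multiplies both sides by m/(1-1). However, 1-1 = 0, so this is multiplication by m/0, which is undefined. We cannot multiply by an undefined expression.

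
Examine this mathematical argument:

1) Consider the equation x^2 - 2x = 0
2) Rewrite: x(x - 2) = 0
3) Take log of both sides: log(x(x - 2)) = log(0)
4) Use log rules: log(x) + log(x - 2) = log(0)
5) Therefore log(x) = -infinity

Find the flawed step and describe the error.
Step 3: Take log of both sides: log(x(x - 2)) = log(0)

Step 3 takes the logarithm of both sides, resulting in log(0) on the right side. The logarithm is only defined for positive numbers; log(0) is undefined (approaches negative infinity). This operation is invalid.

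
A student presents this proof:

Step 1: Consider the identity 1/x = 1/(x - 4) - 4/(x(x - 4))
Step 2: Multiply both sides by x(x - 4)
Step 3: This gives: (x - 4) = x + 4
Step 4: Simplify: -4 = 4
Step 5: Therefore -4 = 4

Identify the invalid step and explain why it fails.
Step 3: This gives: (x - 4) = x + 4

Step 3 makes a sign error when clearing denominators. Multiplying -4/(x(x - 4)) by x(x - 4) gives -4, not +4. The correct result is (x - 4) = x - 4, which is trivially true, not (x - 4) = x + 4. (Step 1 is a valid identity: 1/(x - 4) - 4/(x(x - 4)) = (x - 4)/(x(x - 4)) = 1/x.)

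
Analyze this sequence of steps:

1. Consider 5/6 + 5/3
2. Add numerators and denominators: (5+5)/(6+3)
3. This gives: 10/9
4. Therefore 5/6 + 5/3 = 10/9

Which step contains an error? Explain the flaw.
Step 2: Add numerators and denominators: (5+5)/(6+3)

Step 2 incorrectly adds fractions by separately adding numerators and denominators. This is wrong. The correct method requires a common denominator: 5/6 + 5/3 = (5×3 + 5×6)/(6×3) = 45/18 = 5/2. The method used gives 10/9, which is different.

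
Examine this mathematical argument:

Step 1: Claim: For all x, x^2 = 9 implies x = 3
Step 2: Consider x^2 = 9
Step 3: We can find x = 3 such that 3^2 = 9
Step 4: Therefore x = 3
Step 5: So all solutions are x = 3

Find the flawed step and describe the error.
Step 4: Therefore x = 3

Step 4 incorrectly concludes that x = 3 is the only solution. The proof shows that x = 3 is A solution (existence), but does not show it is the ONLY solution (uniqueness). In fact, x = -3 is also a solution since (-3)^2 = 9. Finding one solution doesn't prove there are no others.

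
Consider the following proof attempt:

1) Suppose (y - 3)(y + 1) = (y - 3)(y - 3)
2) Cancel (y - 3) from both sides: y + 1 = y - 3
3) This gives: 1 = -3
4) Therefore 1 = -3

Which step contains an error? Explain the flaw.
Step 2: Cancel (y - 3) from both sides: y + 1 = y - 3

Step 2 cancels (y - 3) from both sides. This is only valid if (y - 3) ≠ 0, i.e., y ≠ 3. When y = 3, both sides equal zero regardless of the other factors. The correct approach requires considering y = 3 as a separate case.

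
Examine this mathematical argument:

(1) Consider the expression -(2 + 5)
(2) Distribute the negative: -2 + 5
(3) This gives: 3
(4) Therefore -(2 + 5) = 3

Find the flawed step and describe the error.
Step 2: Distribute the negative: -2 + 5

Step 2 incorrectly distributes the negative sign. The correct distribution is -(2 + 5) = -2 - 5 = -7. The negative must be applied to both terms, not just the first. The error treats -(2 + 5) as -2 + 5, which equals 3 instead of -7.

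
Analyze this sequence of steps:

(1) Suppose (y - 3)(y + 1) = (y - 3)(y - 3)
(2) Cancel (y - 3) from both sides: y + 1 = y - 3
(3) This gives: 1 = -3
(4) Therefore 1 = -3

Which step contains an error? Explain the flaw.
Step 2: Cancel (y - 3) from both sides: y + 1 = y - 3

Step 2 cancels (y - 3) from both sides. This is only valid if (y - 3) ≠ 0, i.e., y ≠ 3. When y = 3, both sides equal zero regardless of the other factors. The correct approach requires considering y = 3 as a separate case.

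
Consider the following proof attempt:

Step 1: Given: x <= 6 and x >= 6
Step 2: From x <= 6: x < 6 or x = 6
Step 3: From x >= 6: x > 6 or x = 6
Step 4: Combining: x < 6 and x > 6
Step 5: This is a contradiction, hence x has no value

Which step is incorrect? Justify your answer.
Step 4: Combining: x < 6 and x > 6

Step 4 incorrectly combines the conditions. From x <= 6 and x >= 6, the intersection is x = 6. The error treats the 'or' cases as 'and' requirements. The correct conclusion is that x = 6 is the unique solution, not that no solution exists.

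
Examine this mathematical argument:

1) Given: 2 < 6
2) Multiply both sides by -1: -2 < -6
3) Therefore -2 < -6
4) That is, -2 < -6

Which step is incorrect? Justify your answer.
Step 2: Multiply both sides by -1: -2 < -6

Step 2 multiplies both sides by -1 but fails to reverse the inequality sign. When multiplying (or dividing) an inequality by a negative number, the direction must be reversed. Since 2 < 6, we should get -2 > -6, i.e., -2 > -6.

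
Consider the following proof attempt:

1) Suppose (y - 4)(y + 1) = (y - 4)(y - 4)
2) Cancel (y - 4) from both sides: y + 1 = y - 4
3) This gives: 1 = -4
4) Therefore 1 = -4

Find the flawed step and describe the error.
Step 2: Cancel (y - 4) from both sides: y + 1 = y - 4

Step 2 cancels (y - 4) from both sides. This is only valid if (y - 4) ≠ 0, i.e., y ≠ 4. When y = 4, both sides equal zero regardless of the other factors. The correct approach requires considering y = 4 as a separate case.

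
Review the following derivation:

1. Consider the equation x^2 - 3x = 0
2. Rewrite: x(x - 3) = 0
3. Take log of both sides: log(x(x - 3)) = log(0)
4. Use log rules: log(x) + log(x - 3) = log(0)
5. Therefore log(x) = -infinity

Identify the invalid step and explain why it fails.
Step 3: Take log of both sides: log(x(x - 3)) = log(0)

Step 3 takes the logarithm of both sides, resulting in log(0) on the right side. The logarithm is only defined for positive numbers; log(0) is undefined (approaches negative infinity). This operation is invalid.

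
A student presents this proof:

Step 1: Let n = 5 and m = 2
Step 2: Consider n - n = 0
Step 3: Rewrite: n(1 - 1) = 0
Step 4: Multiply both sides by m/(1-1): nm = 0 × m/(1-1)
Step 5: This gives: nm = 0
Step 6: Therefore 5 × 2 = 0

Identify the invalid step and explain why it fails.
Step 4: Multiply both sides by m/(1-1): nm = 0 × m/(1-1)

Step 4 multiplies both sides by m/(1-1). However, 1-1 = 0, so this is multiplication by m/0, which is undefined. We cannot multiply by an undefined expression.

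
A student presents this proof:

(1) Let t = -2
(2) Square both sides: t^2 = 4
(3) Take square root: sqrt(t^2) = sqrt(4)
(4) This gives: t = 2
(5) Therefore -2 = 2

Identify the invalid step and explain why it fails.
Step 4: This gives: t = 2

Step 4 incorrectly states that sqrt(t^2) = t. The correct identity is sqrt(t^2) = |t|. Since t = -2 < 0, we have sqrt(t^2) = |-2| = 2, not t = -2.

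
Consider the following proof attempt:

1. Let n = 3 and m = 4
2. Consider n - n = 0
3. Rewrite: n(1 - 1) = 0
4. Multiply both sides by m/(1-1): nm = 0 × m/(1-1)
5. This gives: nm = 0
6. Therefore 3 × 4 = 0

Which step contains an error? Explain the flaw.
Step 4: Multiply both sides by m/(1-1): nm = 0 × m/(1-1)

Step 4 multiplies both sides by m/(1-1). However, 1-1 = 0, so this is multiplication by m/0, which is undefined. We cannot multiply by an undefined expression.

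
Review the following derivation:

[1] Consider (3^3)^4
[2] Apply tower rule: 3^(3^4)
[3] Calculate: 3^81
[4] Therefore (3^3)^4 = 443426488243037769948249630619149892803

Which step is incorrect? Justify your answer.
Step 2: Apply tower rule: 3^(3^4)

Step 2 incorrectly states that (a^b)^c = a^(b^c). The correct rule is (a^b)^c = a^(b×c). The actual value is (3^3)^4 = 3^12 = 531441, not 3^81 = 443426488243037769948249630619149892803.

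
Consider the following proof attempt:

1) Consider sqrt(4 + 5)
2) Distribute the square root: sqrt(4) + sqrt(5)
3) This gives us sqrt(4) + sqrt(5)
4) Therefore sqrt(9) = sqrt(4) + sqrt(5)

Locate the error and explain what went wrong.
Step 2: Distribute the square root: sqrt(4) + sqrt(5)

Step 2 incorrectly 'distributes' the square root over addition. The square root function does not distribute: sqrt(a + b) ≠ sqrt(a) + sqrt(b). In fact, sqrt(4 + 5) = sqrt(9) ≈ 3.0000, while sqrt(4) + sqrt(5) ≈ 4.2361.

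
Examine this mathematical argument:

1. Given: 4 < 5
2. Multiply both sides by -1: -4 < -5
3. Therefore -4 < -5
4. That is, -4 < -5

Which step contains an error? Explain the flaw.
Step 2: Multiply both sides by -1: -4 < -5

Step 2 multiplies both sides by -1 but fails to reverse the inequality sign. When multiplying (or dividing) an inequality by a negative number, the direction must be reversed. Since 4 < 5, we should get -4 > -5, i.e., -4 > -5.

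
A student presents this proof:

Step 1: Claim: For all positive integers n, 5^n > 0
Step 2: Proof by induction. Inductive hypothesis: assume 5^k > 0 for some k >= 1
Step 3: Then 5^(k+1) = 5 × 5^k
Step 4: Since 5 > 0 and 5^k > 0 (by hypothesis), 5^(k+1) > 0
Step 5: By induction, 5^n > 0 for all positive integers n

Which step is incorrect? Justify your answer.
Step 5: By induction, 5^n > 0 for all positive integers n

Step 5 concludes the proof by induction, but no base case was ever established. A valid induction proof requires: (1) a base case proving 5^1 > 0, and (2) an inductive step showing IF 5^k > 0 THEN 5^(k+1) > 0. Steps 2-4 correctly establish the inductive step, but without the base case the conclusion in step 5 does not follow.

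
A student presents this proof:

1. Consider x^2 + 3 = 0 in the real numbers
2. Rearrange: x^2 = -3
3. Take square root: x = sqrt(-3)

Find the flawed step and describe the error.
Step 3: Take square root: x = sqrt(-3)

Step 3 takes the square root of -3, which is negative. In the real number system, the square root of a negative number is undefined. The equation x^2 + 3 = 0 has no real solutions. Square roots of negative numbers only exist in the complex numbers.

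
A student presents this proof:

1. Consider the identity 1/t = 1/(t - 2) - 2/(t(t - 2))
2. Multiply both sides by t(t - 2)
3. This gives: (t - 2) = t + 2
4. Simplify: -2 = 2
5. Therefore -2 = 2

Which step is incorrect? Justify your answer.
Step 3: This gives: (t - 2) = t + 2

Step 3 makes a sign error when clearing denominators. Multiplying -2/(t(t - 2)) by t(t - 2) gives -2, not +2. The correct result is (t - 2) = t - 2, which is trivially true, not (t - 2) = t + 2. (Step 1 is a valid identity: 1/(t - 2) - 2/(t(t - 2)) = (t - 2)/(t(t - 2)) = 1/t.)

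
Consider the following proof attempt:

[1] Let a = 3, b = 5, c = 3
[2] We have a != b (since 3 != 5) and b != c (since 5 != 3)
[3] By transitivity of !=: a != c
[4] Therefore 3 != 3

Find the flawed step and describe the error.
Step 3: By transitivity of !=: a != c

Step 3 incorrectly applies transitivity to the '!=' relation. Transitivity states: if a R b and b R c, then a R c. However, '!=' is not transitive. Counterexample: 3 != 5 and 5 != 3, but 3 = 3 (both equal 3). Transitivity holds for relations like <, <=, =, but not for !=.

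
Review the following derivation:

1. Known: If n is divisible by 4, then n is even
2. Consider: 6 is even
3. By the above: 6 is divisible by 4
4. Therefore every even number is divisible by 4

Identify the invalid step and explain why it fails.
Step 3: By the above: 6 is divisible by 4

Step 3 commits the fallacy of affirming the consequent. The known fact 'divisible by 4 → even' does NOT imply 'even → divisible by 4'. That would be the converse, which is false. For example, 6 is even but 6 ÷ 4 = 1.50, which is not an integer.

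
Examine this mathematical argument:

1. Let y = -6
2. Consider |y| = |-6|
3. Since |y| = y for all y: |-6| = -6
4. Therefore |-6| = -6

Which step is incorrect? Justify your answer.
Step 3: Since |y| = y for all y: |-6| = -6

Step 3 incorrectly states that |y| = y for all y. The correct definition is |y| = y when y >= 0, and |y| = -y when y < 0. Since -6 < 0, we have |-6| = -(-6) = 6, not -6.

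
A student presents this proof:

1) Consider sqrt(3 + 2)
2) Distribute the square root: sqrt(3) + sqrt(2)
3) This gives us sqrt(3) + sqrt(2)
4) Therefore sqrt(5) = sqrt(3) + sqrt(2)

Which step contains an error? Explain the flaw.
Step 2: Distribute the square root: sqrt(3) + sqrt(2)

Step 2 incorrectly 'distributes' the square root over addition. The square root function does not distribute: sqrt(a + b) ≠ sqrt(a) + sqrt(b). In fact, sqrt(3 + 2) = sqrt(5) ≈ 2.2361, while sqrt(3) + sqrt(2) ≈ 3.1463.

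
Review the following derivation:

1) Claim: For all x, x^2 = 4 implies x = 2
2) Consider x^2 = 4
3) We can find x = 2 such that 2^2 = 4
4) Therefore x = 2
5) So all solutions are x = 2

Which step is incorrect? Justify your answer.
Step 4: Therefore x = 2

Step 4 incorrectly concludes that x = 2 is the only solution. The proof shows that x = 2 is A solution (existence), but does not show it is the ONLY solution (uniqueness). In fact, x = -2 is also a solution since (-2)^2 = 4. Finding one solution doesn't prove there are no others.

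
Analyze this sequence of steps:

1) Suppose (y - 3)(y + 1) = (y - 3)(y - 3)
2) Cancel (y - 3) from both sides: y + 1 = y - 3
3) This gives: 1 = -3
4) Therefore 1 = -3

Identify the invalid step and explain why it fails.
Step 2: Cancel (y - 3) from both sides: y + 1 = y - 3

Step 2 cancels (y - 3) from both sides. This is only valid if (y - 3) ≠ 0, i.e., y ≠ 3. When y = 3, both sides equal zero regardless of the other factors. The correct approach requires considering y = 3 as a separate case.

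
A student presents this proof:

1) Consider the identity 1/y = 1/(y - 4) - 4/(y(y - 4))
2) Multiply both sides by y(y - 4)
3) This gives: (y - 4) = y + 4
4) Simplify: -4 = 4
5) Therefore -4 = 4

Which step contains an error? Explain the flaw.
Step 3: This gives: (y - 4) = y + 4

Step 3 makes a sign error when clearing denominators. Multiplying -4/(y(y - 4)) by y(y - 4) gives -4, not +4. The correct result is (y - 4) = y - 4, which is trivially true, not (y - 4) = y + 4. (Step 1 is a valid identity: 1/(y - 4) - 4/(y(y - 4)) = (y - 4)/(y(y - 4)) = 1/y.)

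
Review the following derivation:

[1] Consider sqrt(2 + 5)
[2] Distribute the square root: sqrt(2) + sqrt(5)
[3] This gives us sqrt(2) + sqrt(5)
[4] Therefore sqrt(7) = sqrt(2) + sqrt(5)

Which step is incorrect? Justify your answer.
Step 2: Distribute the square root: sqrt(2) + sqrt(5)

Step 2 incorrectly 'distributes' the square root over addition. The square root function does not distribute: sqrt(a + b) ≠ sqrt(a) + sqrt(b). In fact, sqrt(2 + 5) = sqrt(7) ≈ 2.6458, while sqrt(2) + sqrt(5) ≈ 3.6503.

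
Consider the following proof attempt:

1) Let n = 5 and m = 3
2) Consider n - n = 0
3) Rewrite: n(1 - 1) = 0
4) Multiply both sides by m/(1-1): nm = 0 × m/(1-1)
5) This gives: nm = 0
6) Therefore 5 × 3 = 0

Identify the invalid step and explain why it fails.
Step 4: Multiply both sides by m/(1-1): nm = 0 × m/(1-1)

Step 4 multiplies both sides by m/(1-1). However, 1-1 = 0, so this is multiplication by m/0, which is undefined. We cannot multiply by an undefined expression.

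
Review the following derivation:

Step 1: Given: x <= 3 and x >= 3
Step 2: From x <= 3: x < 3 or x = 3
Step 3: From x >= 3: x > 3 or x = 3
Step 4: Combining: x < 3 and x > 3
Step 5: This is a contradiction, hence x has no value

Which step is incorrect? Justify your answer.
Step 4: Combining: x < 3 and x > 3

Step 4 incorrectly combines the conditions. From x <= 3 and x >= 3, the intersection is x = 3. The error treats the 'or' cases as 'and' requirements. The correct conclusion is that x = 3 is the unique solution, not that no solution exists.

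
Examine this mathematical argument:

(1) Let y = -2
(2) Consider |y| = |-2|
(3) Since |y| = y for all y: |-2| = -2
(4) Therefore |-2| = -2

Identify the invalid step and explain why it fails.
Step 3: Since |y| = y for all y: |-2| = -2

Step 3 incorrectly states that |y| = y for all y. The correct definition is |y| = y when y >= 0, and |y| = -y when y < 0. Since -2 < 0, we have |-2| = -(-2) = 2, not -2.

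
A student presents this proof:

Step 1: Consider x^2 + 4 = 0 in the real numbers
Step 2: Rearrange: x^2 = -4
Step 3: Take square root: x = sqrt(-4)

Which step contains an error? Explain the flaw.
Step 3: Take square root: x = sqrt(-4)

Step 3 takes the square root of -4, which is negative. In the real number system, the square root of a negative number is undefined. The equation x^2 + 4 = 0 has no real solutions. Square roots of negative numbers only exist in the complex numbers.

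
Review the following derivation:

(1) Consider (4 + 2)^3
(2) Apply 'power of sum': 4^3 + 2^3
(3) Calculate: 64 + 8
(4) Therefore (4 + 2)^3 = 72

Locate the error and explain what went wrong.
Step 2: Apply 'power of sum': 4^3 + 2^3

Step 2 incorrectly applies a non-existent rule '(a+b)^n = a^n + b^n'. This is false in general. The correct expansion uses the binomial theorem. The actual value is (4 + 2)^3 = 6^3 = 216, not 72.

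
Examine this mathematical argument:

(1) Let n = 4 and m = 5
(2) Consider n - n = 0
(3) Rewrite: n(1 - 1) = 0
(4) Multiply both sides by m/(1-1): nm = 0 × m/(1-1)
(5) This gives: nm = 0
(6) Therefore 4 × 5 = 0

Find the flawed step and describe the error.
Step 4: Multiply both sides by m/(1-1): nm = 0 × m/(1-1)

Step 4 multiplies both sides by m/(1-1). However, 1-1 = 0, so this is multiplication by m/0, which is undefined. We cannot multiply by an undefined expression.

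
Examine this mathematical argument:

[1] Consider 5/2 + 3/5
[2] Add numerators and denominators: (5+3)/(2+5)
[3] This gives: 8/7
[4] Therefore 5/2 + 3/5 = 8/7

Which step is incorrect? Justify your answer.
Step 2: Add numerators and denominators: (5+3)/(2+5)

Step 2 incorrectly adds fractions by separately adding numerators and denominators. This is wrong. The correct method requires a common denominator: 5/2 + 3/5 = (5×5 + 3×2)/(2×5) = 31/10 = 31/10. The method used gives 8/7, which is different.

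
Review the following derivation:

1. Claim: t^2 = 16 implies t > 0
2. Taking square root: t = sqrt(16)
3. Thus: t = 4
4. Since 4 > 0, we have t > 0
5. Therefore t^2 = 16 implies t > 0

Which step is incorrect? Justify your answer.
Step 2: Taking square root: t = sqrt(16)

Step 2 takes the square root and assumes the positive root only. The equation t^2 = 16 actually has two solutions: t = 4 and t = -4. The proof silently assumes t > 0 without justification, then uses this assumption to conclude t > 0, which is circular. The counterexample t = -4 shows the claim is false.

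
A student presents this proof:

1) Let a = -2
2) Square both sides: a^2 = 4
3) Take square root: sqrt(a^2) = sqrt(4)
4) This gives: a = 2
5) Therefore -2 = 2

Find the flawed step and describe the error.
Step 4: This gives: a = 2

Step 4 incorrectly states that sqrt(a^2) = a. The correct identity is sqrt(a^2) = |a|. Since a = -2 < 0, we have sqrt(a^2) = |-2| = 2, not a = -2.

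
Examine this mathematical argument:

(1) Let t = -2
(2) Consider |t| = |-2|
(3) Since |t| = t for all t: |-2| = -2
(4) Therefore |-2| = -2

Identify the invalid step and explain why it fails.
Step 3: Since |t| = t for all t: |-2| = -2

Step 3 incorrectly states that |t| = t for all t. The correct definition is |t| = t when t >= 0, and |t| = -t when t < 0. Since -2 < 0, we have |-2| = -(-2) = 2, not -2.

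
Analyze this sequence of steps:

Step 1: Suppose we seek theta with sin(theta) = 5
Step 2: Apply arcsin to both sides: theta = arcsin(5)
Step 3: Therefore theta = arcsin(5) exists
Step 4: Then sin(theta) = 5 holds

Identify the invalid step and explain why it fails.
Step 2: Apply arcsin to both sides: theta = arcsin(5)

Step 2 applies arcsin to 5. However, arcsin(x) is only defined for x in [-1, 1] because sin(theta) can only produce values in that range. Since |5| > 1, arcsin(5) is undefined. There is no angle whose sine equals 5.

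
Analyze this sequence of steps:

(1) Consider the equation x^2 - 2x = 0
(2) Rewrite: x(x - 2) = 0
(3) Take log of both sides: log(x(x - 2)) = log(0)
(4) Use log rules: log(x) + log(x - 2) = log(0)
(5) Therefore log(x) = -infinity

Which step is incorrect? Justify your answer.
Step 3: Take log of both sides: log(x(x - 2)) = log(0)

Step 3 takes the logarithm of both sides, resulting in log(0) on the right side. The logarithm is only defined for positive numbers; log(0) is undefined (approaches negative infinity). This operation is invalid.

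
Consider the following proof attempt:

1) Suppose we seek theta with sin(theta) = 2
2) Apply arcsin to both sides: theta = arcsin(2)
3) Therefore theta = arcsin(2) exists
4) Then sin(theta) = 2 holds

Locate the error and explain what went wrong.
Step 2: Apply arcsin to both sides: theta = arcsin(2)

Step 2 applies arcsin to 2. However, arcsin(x) is only defined for x in [-1, 1] because sin(theta) can only produce values in that range. Since |2| > 1, arcsin(2) is undefined. There is no angle whose sine equals 2.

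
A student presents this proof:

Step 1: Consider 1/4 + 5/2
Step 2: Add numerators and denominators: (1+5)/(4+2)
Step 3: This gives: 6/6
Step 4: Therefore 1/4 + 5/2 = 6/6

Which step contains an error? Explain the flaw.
Step 2: Add numerators and denominators: (1+5)/(4+2)

Step 2 incorrectly adds fractions by separately adding numerators and denominators. This is wrong. The correct method requires a common denominator: 1/4 + 5/2 = (1×2 + 5×4)/(4×2) = 22/8 = 11/4. The method used gives 6/6, which is different.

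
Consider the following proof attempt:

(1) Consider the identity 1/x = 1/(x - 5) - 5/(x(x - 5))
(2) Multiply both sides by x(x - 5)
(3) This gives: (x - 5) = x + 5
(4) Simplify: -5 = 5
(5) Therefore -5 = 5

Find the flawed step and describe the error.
Step 3: This gives: (x - 5) = x + 5

Step 3 makes a sign error when clearing denominators. Multiplying -5/(x(x - 5)) by x(x - 5) gives -5, not +5. The correct result is (x - 5) = x - 5, which is trivially true, not (x - 5) = x + 5. (Step 1 is a valid identity: 1/(x - 5) - 5/(x(x - 5)) = (x - 5)/(x(x - 5)) = 1/x.)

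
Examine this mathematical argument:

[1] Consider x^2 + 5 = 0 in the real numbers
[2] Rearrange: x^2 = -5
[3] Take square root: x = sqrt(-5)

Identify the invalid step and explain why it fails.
Step 3: Take square root: x = sqrt(-5)

Step 3 takes the square root of -5, which is negative. In the real number system, the square root of a negative number is undefined. The equation x^2 + 5 = 0 has no real solutions. Square roots of negative numbers only exist in the complex numbers.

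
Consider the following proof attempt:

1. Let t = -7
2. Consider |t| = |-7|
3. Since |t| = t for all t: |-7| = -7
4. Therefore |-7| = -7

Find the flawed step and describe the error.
Step 3: Since |t| = t for all t: |-7| = -7

Step 3 incorrectly states that |t| = t for all t. The correct definition is |t| = t when t >= 0, and |t| = -t when t < 0. Since -7 < 0, we have |-7| = -(-7) = 7, not -7.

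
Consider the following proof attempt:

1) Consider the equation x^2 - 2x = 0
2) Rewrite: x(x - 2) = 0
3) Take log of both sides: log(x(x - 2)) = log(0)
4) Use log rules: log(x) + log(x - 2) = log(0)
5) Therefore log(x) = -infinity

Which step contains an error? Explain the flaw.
Step 3: Take log of both sides: log(x(x - 2)) = log(0)

Step 3 takes the logarithm of both sides, resulting in log(0) on the right side. The logarithm is only defined for positive numbers; log(0) is undefined (approaches negative infinity). This operation is invalid.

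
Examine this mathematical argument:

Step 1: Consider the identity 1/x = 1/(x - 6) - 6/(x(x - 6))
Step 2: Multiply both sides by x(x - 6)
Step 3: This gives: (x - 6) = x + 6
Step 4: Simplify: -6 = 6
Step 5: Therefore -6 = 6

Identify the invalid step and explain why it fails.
Step 3: This gives: (x - 6) = x + 6

Step 3 makes a sign error when clearing denominators. Multiplying -6/(x(x - 6)) by x(x - 6) gives -6, not +6. The correct result is (x - 6) = x - 6, which is trivially true, not (x - 6) = x + 6. (Step 1 is a valid identity: 1/(x - 6) - 6/(x(x - 6)) = (x - 6)/(x(x - 6)) = 1/x.)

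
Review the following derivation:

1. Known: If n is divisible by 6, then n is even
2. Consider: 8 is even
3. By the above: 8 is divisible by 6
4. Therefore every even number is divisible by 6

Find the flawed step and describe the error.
Step 3: By the above: 8 is divisible by 6

Step 3 commits the fallacy of affirming the consequent. The known fact 'divisible by 6 → even' does NOT imply 'even → divisible by 6'. That would be the converse, which is false. For example, 8 is even but 8 ÷ 6 = 1.33, which is not an integer.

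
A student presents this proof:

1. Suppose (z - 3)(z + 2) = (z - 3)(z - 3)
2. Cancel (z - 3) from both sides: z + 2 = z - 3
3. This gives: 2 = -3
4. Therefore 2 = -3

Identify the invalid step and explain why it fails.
Step 2: Cancel (z - 3) from both sides: z + 2 = z - 3

Step 2 cancels (z - 3) from both sides. This is only valid if (z - 3) ≠ 0, i.e., z ≠ 3. When z = 3, both sides equal zero regardless of the other factors. The correct approach requires considering z = 3 as a separate case.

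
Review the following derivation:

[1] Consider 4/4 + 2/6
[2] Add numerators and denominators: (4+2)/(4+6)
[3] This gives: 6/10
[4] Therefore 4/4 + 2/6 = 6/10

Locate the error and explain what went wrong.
Step 2: Add numerators and denominators: (4+2)/(4+6)

Step 2 incorrectly adds fractions by separately adding numerators and denominators. This is wrong. The correct method requires a common denominator: 4/4 + 2/6 = (4×6 + 2×4)/(4×6) = 32/24 = 4/3. The method used gives 6/10, which is different.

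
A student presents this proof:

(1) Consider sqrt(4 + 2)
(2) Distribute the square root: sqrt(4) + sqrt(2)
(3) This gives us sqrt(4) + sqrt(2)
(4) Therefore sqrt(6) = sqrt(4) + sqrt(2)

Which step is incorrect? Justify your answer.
Step 2: Distribute the square root: sqrt(4) + sqrt(2)

Step 2 incorrectly 'distributes' the square root over addition. The square root function does not distribute: sqrt(a + b) ≠ sqrt(a) + sqrt(b). In fact, sqrt(4 + 2) = sqrt(6) ≈ 2.4495, while sqrt(4) + sqrt(2) ≈ 3.4142.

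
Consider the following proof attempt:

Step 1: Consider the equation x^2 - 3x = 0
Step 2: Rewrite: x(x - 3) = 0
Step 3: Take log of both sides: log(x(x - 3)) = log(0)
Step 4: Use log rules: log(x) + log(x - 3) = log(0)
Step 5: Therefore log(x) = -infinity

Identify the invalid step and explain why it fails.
Step 3: Take log of both sides: log(x(x - 3)) = log(0)

Step 3 takes the logarithm of both sides, resulting in log(0) on the right side. The logarithm is only defined for positive numbers; log(0) is undefined (approaches negative infinity). This operation is invalid.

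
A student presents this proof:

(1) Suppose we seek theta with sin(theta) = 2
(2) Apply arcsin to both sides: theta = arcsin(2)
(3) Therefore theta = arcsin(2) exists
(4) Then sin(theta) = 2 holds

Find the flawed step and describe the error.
Step 2: Apply arcsin to both sides: theta = arcsin(2)

Step 2 applies arcsin to 2. However, arcsin(x) is only defined for x in [-1, 1] because sin(theta) can only produce values in that range. Since |2| > 1, arcsin(2) is undefined. There is no angle whose sine equals 2.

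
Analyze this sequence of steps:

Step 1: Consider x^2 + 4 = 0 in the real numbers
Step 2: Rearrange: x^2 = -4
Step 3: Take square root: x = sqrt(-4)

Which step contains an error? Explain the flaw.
Step 3: Take square root: x = sqrt(-4)

Step 3 takes the square root of -4, which is negative. In the real number system, the square root of a negative number is undefined. The equation x^2 + 4 = 0 has no real solutions. Square roots of negative numbers only exist in the complex numbers.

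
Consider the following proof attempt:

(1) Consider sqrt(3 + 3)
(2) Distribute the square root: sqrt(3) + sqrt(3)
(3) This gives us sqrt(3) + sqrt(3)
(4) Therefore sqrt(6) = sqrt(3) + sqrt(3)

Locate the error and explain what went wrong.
Step 2: Distribute the square root: sqrt(3) + sqrt(3)

Step 2 incorrectly 'distributes' the square root over addition. The square root function does not distribute: sqrt(a + b) ≠ sqrt(a) + sqrt(b). In fact, sqrt(3 + 3) = sqrt(6) ≈ 2.4495, while sqrt(3) + sqrt(3) ≈ 3.4641.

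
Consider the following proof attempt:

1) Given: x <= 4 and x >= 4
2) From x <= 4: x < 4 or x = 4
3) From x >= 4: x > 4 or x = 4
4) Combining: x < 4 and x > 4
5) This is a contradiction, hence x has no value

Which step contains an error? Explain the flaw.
Step 4: Combining: x < 4 and x > 4

Step 4 incorrectly combines the conditions. From x <= 4 and x >= 4, the intersection is x = 4. The error treats the 'or' cases as 'and' requirements. The correct conclusion is that x = 4 is the unique solution, not that no solution exists.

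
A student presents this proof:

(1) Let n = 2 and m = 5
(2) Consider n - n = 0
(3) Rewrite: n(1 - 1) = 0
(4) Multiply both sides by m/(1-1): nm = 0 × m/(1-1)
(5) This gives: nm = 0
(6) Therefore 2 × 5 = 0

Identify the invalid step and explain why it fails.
Step 4: Multiply both sides by m/(1-1): nm = 0 × m/(1-1)

Step 4 multiplies both sides by m/(1-1). However, 1-1 = 0, so this is multiplication by m/0, which is undefined. We cannot multiply by an undefined expression.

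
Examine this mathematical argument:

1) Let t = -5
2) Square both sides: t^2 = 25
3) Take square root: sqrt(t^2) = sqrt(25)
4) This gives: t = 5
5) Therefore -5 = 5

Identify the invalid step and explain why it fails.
Step 4: This gives: t = 5

Step 4 incorrectly states that sqrt(t^2) = t. The correct identity is sqrt(t^2) = |t|. Since t = -5 < 0, we have sqrt(t^2) = |-5| = 5, not t = -5.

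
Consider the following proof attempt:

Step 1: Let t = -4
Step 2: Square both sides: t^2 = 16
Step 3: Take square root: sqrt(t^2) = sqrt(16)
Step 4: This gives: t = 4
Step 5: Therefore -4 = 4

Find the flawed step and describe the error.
Step 4: This gives: t = 4

Step 4 incorrectly states that sqrt(t^2) = t. The correct identity is sqrt(t^2) = |t|. Since t = -4 < 0, we have sqrt(t^2) = |-4| = 4, not t = -4.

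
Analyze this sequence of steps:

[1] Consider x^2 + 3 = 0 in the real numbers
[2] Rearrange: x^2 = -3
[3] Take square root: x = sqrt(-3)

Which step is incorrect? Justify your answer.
Step 3: Take square root: x = sqrt(-3)

Step 3 takes the square root of -3, which is negative. In the real number system, the square root of a negative number is undefined. The equation x^2 + 3 = 0 has no real solutions. Square roots of negative numbers only exist in the complex numbers.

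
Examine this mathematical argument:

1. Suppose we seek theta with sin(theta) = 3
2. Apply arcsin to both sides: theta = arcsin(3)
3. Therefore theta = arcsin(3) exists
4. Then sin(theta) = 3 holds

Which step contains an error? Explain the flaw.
Step 2: Apply arcsin to both sides: theta = arcsin(3)

Step 2 applies arcsin to 3. However, arcsin(x) is only defined for x in [-1, 1] because sin(theta) can only produce values in that range. Since |3| > 1, arcsin(3) is undefined. There is no angle whose sine equals 3.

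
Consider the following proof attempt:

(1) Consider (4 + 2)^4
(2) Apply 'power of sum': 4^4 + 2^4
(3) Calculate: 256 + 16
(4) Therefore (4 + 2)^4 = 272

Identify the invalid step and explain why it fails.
Step 2: Apply 'power of sum': 4^4 + 2^4

Step 2 incorrectly applies a non-existent rule '(a+b)^n = a^n + b^n'. This is false in general. The correct expansion uses the binomial theorem. The actual value is (4 + 2)^4 = 6^4 = 1296, not 272.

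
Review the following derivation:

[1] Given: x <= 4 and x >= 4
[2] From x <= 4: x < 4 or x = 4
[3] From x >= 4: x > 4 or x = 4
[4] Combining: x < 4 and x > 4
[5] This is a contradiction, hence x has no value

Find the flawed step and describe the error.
Step 4: Combining: x < 4 and x > 4

Step 4 incorrectly combines the conditions. From x <= 4 and x >= 4, the intersection is x = 4. The error treats the 'or' cases as 'and' requirements. The correct conclusion is that x = 4 is the unique solution, not that no solution exists.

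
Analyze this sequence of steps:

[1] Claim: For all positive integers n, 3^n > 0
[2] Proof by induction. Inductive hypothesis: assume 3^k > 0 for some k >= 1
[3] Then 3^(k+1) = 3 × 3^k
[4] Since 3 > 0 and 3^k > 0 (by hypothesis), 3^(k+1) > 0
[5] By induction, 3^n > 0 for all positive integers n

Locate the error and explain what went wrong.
Step 5: By induction, 3^n > 0 for all positive integers n

Step 5 concludes the proof by induction, but no base case was ever established. A valid induction proof requires: (1) a base case proving 3^1 > 0, and (2) an inductive step showing IF 3^k > 0 THEN 3^(k+1) > 0. Steps 2-4 correctly establish the inductive step, but without the base case the conclusion in step 5 does not follow.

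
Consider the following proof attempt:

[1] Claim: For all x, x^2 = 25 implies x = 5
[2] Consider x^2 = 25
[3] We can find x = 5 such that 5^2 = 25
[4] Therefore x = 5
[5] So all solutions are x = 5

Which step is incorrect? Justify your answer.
Step 4: Therefore x = 5

Step 4 incorrectly concludes that x = 5 is the only solution. The proof shows that x = 5 is A solution (existence), but does not show it is the ONLY solution (uniqueness). In fact, x = -5 is also a solution since (-5)^2 = 25. Finding one solution doesn't prove there are no others.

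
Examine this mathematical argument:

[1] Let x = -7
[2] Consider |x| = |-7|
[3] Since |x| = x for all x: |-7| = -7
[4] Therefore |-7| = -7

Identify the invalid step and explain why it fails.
Step 3: Since |x| = x for all x: |-7| = -7

Step 3 incorrectly states that |x| = x for all x. The correct definition is |x| = x when x >= 0, and |x| = -x when x < 0. Since -7 < 0, we have |-7| = -(-7) = 7, not -7.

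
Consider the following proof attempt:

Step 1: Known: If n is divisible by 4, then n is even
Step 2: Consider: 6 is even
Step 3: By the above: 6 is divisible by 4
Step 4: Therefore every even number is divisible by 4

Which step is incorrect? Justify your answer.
Step 3: By the above: 6 is divisible by 4

Step 3 commits the fallacy of affirming the consequent. The known fact 'divisible by 4 → even' does NOT imply 'even → divisible by 4'. That would be the converse, which is false. For example, 6 is even but 6 ÷ 4 = 1.50, which is not an integer.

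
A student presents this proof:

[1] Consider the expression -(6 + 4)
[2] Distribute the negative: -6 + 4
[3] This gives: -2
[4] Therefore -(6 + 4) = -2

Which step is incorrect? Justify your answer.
Step 2: Distribute the negative: -6 + 4

Step 2 incorrectly distributes the negative sign. The correct distribution is -(6 + 4) = -6 - 4 = -10. The negative must be applied to both terms, not just the first. The error treats -(6 + 4) as -6 + 4, which equals -2 instead of -10.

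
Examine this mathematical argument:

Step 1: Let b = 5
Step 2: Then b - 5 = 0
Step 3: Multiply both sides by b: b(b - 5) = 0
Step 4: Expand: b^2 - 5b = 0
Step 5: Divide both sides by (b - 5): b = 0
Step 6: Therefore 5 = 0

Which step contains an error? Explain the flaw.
Step 5: Divide both sides by (b - 5): b = 0

Step 5 divides both sides by (b - 5). However, since b = 5, we have (b - 5) = 0. Division by zero is undefined, making this step invalid.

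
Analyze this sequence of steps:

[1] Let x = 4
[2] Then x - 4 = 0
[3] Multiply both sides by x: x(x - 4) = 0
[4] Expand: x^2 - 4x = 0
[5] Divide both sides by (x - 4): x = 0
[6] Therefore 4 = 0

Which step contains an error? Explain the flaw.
Step 5: Divide both sides by (x - 4): x = 0

Step 5 divides both sides by (x - 4). However, since x = 4, we have (x - 4) = 0. Division by zero is undefined, making this step invalid.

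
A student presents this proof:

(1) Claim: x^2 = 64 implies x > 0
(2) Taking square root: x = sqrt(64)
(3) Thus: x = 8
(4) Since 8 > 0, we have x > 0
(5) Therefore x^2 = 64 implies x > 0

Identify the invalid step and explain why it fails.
Step 2: Taking square root: x = sqrt(64)

Step 2 takes the square root and assumes the positive root only. The equation x^2 = 64 actually has two solutions: x = 8 and x = -8. The proof silently assumes x > 0 without justification, then uses this assumption to conclude x > 0, which is circular. The counterexample x = -8 shows the claim is false.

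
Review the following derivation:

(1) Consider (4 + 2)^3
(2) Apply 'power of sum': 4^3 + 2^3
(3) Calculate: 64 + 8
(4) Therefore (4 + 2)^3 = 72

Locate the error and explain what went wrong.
Step 2: Apply 'power of sum': 4^3 + 2^3

Step 2 incorrectly applies a non-existent rule '(a+b)^n = a^n + b^n'. This is false in general. The correct expansion uses the binomial theorem. The actual value is (4 + 2)^3 = 6^3 = 216, not 72.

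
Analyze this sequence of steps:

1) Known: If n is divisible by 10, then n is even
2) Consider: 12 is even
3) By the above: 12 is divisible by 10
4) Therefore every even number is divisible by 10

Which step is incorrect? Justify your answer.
Step 3: By the above: 12 is divisible by 10

Step 3 commits the fallacy of affirming the consequent. The known fact 'divisible by 10 → even' does NOT imply 'even → divisible by 10'. That would be the converse, which is false. For example, 12 is even but 12 ÷ 10 = 1.20, which is not an integer.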